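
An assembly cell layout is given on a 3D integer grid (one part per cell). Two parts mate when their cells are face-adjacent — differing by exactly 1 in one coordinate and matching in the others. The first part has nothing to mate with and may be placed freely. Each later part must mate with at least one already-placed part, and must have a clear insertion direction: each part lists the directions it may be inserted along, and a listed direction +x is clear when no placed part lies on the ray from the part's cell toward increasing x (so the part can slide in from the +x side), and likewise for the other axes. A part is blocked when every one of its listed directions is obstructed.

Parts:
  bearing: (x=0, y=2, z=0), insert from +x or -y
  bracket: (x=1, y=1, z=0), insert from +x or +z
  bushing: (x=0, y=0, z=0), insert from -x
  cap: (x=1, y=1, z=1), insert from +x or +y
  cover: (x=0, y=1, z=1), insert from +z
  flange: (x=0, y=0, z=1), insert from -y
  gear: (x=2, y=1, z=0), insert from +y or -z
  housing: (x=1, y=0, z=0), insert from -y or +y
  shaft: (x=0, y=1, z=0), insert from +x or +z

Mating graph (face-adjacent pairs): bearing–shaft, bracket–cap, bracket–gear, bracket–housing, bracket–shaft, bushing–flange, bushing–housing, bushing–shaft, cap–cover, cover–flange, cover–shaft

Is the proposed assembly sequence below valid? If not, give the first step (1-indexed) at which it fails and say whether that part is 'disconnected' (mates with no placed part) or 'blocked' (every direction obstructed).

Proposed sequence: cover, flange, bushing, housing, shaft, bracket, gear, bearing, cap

Valid

1. cover@(0, 1, 1) [+z clear] — {cover}
2. flange@(0, 0, 1) [-y clear] — {cover, flange}
3. bushing@(0, 0, 0) [-x clear] — {bushing, cover, flange}
4. housing@(1, 0, 0) [-y clear] — {bushing, cover, flange, housing}
5. shaft@(0, 1, 0) [+x clear] — {bushing, cover, flange, housing, shaft}
6. bracket@(1, 1, 0) [+x clear] — {bracket, bushing, cover, flange, housing, shaft}
7. gear@(2, 1, 0) [+y clear] — {bracket, bushing, cover, flange, gear, housing, shaft}
8. bearing@(0, 2, 0) [+x clear] — {bearing, bracket, bushing, cover, flange, gear, housing, shaft}
9. cap@(1, 1, 1) [+x clear] — {bearing, bracket, bushing, cap, cover, flange, gear, housing, shaft}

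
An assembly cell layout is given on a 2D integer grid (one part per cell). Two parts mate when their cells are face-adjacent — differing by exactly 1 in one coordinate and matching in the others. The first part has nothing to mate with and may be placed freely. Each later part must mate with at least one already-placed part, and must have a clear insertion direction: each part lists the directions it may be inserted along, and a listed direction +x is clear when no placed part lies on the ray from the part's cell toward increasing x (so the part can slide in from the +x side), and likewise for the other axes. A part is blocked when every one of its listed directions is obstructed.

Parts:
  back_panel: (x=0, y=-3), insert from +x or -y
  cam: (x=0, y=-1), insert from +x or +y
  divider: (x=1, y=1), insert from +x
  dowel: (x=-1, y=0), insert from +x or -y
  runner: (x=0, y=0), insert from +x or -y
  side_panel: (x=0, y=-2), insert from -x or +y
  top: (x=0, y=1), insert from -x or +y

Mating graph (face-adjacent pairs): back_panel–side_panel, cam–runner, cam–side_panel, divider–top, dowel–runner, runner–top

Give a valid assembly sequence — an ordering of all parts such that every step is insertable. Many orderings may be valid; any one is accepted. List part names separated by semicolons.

runner; cam; side_panel; dowel; top; divider; back_panel

1. runner@(0, 0) [+x clear] — {runner}
2. cam@(0, -1) [+x clear] — {cam, runner}
3. side_panel@(0, -2) [-x clear] — {cam, runner, side_panel}
4. dowel@(-1, 0) [-y clear] — {cam, dowel, runner, side_panel}
5. top@(0, 1) [-x clear] — {cam, dowel, runner, side_panel, top}
6. divider@(1, 1) [+x clear] — {cam, divider, dowel, runner, side_panel, top}
7. back_panel@(0, -3) [+x clear] — {back_panel, cam, divider, dowel, runner, side_panel, top}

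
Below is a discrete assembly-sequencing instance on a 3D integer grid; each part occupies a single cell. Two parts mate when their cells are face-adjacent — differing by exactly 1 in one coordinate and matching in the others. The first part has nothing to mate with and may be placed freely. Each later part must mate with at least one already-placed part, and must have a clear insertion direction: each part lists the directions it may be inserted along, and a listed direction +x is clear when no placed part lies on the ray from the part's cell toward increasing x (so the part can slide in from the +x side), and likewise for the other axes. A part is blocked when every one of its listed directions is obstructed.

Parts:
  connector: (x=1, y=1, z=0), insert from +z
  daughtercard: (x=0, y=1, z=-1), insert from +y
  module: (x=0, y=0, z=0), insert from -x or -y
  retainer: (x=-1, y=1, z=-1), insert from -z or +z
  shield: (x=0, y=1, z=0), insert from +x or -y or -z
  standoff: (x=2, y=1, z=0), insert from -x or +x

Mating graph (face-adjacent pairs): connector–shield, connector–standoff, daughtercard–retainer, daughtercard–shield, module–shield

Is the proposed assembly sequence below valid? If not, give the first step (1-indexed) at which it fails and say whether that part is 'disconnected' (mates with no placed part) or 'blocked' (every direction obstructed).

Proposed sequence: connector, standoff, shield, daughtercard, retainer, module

Valid

1. connector@(1, 1, 0) [+z clear] — {connector}
2. standoff@(2, 1, 0) [+x clear] — {connector, standoff}
3. shield@(0, 1, 0) [-y clear] — {connector, shield, standoff}
4. daughtercard@(0, 1, -1) [+y clear] — {connector, daughtercard, shield, standoff}
5. retainer@(-1, 1, -1) [-z clear] — {connector, daughtercard, retainer, shield, standoff}
6. module@(0, 0, 0) [-x clear] — {connector, daughtercard, module, retainer, shield, standoff}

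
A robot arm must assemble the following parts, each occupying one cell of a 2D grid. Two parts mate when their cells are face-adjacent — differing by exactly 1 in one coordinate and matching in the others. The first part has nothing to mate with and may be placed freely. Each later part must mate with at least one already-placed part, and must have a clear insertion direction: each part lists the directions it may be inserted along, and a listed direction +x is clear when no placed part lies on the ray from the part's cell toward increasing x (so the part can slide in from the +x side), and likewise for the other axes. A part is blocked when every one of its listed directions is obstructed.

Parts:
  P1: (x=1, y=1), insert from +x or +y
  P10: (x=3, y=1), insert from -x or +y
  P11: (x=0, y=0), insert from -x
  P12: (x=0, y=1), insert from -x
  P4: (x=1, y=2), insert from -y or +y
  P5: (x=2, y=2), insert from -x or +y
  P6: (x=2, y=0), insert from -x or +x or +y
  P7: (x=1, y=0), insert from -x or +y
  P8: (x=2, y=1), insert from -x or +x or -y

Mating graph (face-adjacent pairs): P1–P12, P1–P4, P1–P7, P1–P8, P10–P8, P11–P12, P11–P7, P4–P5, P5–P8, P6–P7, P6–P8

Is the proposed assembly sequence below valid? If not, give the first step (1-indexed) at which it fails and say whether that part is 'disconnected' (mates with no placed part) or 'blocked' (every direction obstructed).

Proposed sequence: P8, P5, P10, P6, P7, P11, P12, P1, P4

Valid

1. P8@(2, 1) [-x clear] — {P8}
2. P5@(2, 2) [-x clear] — {P5, P8}
3. P10@(3, 1) [+y clear] — {P10, P5, P8}
4. P6@(2, 0) [-x clear] — {P10, P5, P6, P8}
5. P7@(1, 0) [-x clear] — {P10, P5, P6, P7, P8}
6. P11@(0, 0) [-x clear] — {P10, P11, P5, P6, P7, P8}
7. P12@(0, 1) [-x clear] — {P10, P11, P12, P5, P6, P7, P8}
8. P1@(1, 1) [+y clear] — {P1, P10, P11, P12, P5, P6, P7, P8}
9. P4@(1, 2) [+y clear] — {P1, P10, P11, P12, P4, P5, P6, P7, P8}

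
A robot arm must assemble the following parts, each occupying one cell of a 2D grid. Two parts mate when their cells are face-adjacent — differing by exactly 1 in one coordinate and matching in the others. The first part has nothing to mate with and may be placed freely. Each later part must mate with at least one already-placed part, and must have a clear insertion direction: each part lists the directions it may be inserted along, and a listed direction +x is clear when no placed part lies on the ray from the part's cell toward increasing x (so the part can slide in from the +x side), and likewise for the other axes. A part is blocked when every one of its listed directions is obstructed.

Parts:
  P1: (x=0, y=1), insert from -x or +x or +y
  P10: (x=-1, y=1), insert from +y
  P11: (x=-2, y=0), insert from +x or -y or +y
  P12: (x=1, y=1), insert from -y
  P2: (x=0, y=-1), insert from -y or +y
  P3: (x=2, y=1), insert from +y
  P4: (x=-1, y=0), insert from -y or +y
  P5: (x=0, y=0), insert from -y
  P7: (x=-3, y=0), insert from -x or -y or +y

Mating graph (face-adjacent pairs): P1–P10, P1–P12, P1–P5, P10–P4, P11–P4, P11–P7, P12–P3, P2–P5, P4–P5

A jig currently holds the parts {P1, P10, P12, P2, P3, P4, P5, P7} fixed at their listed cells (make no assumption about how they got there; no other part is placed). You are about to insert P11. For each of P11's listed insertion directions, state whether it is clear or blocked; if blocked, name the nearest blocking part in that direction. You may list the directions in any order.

+x: blocked by P4; +y: clear; -y: clear

+x: nearest on ray is P4@(-1, 0) ⇒ blocked
-y: ray from P11(-2, 0) has no placed part ⇒ clear
+y: ray from P11(-2, 0) has no placed part ⇒ clear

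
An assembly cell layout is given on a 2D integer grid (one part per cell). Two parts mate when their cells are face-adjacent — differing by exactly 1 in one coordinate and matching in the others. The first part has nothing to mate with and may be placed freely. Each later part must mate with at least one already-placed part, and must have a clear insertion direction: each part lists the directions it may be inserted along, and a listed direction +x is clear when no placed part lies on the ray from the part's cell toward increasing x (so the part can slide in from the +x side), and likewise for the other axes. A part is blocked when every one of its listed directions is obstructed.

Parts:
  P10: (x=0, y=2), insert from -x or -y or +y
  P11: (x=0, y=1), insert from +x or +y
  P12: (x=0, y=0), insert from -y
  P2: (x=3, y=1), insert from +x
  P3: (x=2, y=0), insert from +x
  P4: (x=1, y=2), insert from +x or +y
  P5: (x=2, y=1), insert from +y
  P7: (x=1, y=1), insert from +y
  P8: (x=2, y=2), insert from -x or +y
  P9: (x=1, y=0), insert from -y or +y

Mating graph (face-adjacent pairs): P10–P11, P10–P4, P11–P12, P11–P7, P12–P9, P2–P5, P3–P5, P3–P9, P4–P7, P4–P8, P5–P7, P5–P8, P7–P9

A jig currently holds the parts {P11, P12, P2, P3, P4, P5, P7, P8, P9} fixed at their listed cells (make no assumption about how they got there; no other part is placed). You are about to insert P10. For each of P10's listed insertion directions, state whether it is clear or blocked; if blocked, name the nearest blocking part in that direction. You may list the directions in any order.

+y: clear; -x: clear; -y: blocked by P11

-x: ray from P10(0, 2) has no placed part ⇒ clear
-y: nearest on ray is P11@(0, 1) ⇒ blocked
+y: ray from P10(0, 2) has no placed part ⇒ clear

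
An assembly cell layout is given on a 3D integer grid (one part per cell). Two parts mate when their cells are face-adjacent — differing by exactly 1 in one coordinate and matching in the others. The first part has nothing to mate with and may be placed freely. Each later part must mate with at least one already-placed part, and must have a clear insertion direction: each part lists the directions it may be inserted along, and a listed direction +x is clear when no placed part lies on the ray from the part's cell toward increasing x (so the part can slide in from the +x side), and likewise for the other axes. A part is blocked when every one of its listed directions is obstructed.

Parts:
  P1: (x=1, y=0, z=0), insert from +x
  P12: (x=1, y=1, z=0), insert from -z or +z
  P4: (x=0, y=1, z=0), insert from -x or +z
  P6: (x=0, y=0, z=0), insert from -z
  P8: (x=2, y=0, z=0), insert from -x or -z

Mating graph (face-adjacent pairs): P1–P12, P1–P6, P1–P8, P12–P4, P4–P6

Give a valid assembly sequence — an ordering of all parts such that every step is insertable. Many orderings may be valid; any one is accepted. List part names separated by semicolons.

P4; P12; P6; P1; P8

1. P4@(0, 1, 0) [-x clear] — {P4}
2. P12@(1, 1, 0) [-z clear] — {P12, P4}
3. P6@(0, 0, 0) [-z clear] — {P12, P4, P6}
4. P1@(1, 0, 0) [+x clear] — {P1, P12, P4, P6}
5. P8@(2, 0, 0) [-z clear] — {P1, P12, P4, P6, P8}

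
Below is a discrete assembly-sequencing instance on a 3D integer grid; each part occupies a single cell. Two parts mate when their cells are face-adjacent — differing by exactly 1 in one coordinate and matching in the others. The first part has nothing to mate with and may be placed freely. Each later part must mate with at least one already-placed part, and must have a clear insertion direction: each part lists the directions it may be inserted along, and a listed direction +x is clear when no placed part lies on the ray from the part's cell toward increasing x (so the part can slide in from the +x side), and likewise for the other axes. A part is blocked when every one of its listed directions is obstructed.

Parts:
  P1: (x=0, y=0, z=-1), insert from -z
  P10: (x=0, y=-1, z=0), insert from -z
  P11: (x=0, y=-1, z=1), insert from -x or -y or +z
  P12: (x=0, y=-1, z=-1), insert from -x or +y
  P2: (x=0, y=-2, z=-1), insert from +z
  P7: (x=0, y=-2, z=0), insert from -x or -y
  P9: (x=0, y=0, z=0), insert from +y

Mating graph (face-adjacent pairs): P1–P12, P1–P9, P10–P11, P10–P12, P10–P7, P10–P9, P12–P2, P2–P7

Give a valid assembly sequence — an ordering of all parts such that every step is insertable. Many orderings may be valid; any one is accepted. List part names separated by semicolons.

1. P1@(0, 0, -1) [-z clear] — {P1}
2. P9@(0, 0, 0) [+y clear] — {P1, P9}
3. P10@(0, -1, 0) [-z clear] — {P1, P10, P9}
4. P11@(0, -1, 1) [-x clear] — {P1, P10, P11, P9}
5. P12@(0, -1, -1) [-x clear] — {P1, P10, P11, P12, P9}
6. P2@(0, -2, -1) [+z clear] — {P1, P10, P11, P12, P2, P9}
7. P7@(0, -2, 0) [-x clear] — {P1, P10, P11, P12, P2, P7, P9}

P1; P9; P10; P11; P12; P2; P7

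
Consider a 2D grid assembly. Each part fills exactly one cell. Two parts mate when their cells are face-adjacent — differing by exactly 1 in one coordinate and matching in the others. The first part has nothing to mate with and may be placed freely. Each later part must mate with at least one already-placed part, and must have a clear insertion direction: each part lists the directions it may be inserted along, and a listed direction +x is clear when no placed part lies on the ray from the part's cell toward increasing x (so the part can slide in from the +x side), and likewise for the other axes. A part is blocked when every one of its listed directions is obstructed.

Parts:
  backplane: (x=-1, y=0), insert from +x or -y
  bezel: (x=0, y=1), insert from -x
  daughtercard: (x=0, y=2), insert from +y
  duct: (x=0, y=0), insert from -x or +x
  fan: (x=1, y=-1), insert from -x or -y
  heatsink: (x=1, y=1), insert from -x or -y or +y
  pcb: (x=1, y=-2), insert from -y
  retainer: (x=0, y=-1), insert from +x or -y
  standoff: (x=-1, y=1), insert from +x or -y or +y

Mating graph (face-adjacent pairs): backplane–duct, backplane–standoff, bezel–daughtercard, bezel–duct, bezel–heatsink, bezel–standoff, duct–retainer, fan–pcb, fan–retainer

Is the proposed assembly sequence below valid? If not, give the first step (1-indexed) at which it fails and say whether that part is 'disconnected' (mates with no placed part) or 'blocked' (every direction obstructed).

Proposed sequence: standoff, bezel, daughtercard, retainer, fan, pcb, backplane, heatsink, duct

1. standoff@(-1, 1) [+x clear] — {standoff}
2. bezel@(0, 1) — -x all obstructed ⇒ blocked

Invalid at step 2 (blocked)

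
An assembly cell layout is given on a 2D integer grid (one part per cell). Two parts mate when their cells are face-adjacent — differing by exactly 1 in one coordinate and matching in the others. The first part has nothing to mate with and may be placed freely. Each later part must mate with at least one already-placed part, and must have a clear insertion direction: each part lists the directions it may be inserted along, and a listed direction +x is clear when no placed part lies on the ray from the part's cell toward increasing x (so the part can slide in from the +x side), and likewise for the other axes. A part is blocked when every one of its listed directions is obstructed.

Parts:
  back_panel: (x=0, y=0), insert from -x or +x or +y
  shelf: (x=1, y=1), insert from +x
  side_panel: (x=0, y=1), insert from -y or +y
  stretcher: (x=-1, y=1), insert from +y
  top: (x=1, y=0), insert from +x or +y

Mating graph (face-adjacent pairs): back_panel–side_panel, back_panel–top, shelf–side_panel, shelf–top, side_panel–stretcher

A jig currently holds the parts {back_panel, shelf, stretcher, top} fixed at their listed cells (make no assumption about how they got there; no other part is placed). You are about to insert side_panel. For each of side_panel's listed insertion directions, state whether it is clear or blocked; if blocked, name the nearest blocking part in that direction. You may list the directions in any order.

+y: clear; -y: blocked by back_panel

-y: nearest on ray is back_panel@(0, 0) ⇒ blocked
+y: ray from side_panel(0, 1) has no placed part ⇒ clear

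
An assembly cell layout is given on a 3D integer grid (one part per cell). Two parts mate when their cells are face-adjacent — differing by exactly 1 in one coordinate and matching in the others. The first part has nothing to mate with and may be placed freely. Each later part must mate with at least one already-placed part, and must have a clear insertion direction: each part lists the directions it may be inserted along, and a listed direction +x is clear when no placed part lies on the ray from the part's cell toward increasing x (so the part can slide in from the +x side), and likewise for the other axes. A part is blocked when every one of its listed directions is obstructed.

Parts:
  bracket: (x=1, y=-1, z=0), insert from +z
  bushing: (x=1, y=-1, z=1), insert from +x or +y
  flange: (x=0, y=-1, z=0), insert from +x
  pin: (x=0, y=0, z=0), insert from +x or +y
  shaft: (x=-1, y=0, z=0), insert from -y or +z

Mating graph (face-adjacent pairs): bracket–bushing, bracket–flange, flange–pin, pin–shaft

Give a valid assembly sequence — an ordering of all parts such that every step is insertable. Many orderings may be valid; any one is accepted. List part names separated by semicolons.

shaft; pin; flange; bracket; bushing

1. shaft@(-1, 0, 0) [-y clear] — {shaft}
2. pin@(0, 0, 0) [+x clear] — {pin, shaft}
3. flange@(0, -1, 0) [+x clear] — {flange, pin, shaft}
4. bracket@(1, -1, 0) [+z clear] — {bracket, flange, pin, shaft}
5. bushing@(1, -1, 1) [+x clear] — {bracket, bushing, flange, pin, shaft}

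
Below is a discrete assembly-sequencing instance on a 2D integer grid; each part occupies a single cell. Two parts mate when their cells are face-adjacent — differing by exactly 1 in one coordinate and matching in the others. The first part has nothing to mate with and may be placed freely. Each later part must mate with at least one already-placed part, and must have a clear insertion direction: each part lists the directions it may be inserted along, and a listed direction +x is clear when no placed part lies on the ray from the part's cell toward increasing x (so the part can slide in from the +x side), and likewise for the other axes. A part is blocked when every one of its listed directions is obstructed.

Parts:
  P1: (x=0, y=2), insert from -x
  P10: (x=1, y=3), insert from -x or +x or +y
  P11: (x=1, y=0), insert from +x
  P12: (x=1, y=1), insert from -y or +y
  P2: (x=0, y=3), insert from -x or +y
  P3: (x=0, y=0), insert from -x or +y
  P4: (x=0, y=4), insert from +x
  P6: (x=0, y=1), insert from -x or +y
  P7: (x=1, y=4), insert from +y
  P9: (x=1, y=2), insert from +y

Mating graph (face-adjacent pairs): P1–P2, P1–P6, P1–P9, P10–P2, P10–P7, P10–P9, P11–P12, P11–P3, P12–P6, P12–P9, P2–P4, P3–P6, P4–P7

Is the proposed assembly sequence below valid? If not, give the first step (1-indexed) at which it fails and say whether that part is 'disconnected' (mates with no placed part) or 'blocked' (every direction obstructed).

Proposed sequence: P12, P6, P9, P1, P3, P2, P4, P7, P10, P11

Valid

1. P12@(1, 1) [-y clear] — {P12}
2. P6@(0, 1) [-x clear] — {P12, P6}
3. P9@(1, 2) [+y clear] — {P12, P6, P9}
4. P1@(0, 2) [-x clear] — {P1, P12, P6, P9}
5. P3@(0, 0) [-x clear] — {P1, P12, P3, P6, P9}
6. P2@(0, 3) [-x clear] — {P1, P12, P2, P3, P6, P9}
7. P4@(0, 4) [+x clear] — {P1, P12, P2, P3, P4, P6, P9}
8. P7@(1, 4) [+y clear] — {P1, P12, P2, P3, P4, P6, P7, P9}
9. P10@(1, 3) [+x clear] — {P1, P10, P12, P2, P3, P4, P6, P7, P9}
10. P11@(1, 0) [+x clear] — {P1, P10, P11, P12, P2, P3, P4, P6, P7, P9}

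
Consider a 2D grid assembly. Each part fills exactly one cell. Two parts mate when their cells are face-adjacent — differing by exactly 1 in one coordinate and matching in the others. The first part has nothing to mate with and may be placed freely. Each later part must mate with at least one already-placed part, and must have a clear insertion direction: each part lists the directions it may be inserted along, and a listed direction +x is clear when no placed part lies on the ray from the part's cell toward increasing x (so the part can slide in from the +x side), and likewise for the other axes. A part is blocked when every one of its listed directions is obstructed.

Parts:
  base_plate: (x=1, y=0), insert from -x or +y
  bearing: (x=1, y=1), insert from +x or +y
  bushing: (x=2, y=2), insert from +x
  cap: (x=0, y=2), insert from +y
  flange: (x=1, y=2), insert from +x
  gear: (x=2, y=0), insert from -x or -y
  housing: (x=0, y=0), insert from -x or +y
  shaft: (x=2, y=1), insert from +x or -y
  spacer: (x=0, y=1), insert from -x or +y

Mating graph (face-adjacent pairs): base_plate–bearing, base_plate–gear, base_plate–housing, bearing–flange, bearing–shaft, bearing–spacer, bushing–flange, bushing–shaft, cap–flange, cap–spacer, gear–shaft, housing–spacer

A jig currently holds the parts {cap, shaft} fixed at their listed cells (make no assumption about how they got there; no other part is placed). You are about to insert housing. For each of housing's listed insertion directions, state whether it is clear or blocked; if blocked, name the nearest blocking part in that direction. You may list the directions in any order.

-x: ray from housing(0, 0) has no placed part ⇒ clear
+y: nearest on ray is cap@(0, 2) ⇒ blocked

+y: blocked by cap; -x: clear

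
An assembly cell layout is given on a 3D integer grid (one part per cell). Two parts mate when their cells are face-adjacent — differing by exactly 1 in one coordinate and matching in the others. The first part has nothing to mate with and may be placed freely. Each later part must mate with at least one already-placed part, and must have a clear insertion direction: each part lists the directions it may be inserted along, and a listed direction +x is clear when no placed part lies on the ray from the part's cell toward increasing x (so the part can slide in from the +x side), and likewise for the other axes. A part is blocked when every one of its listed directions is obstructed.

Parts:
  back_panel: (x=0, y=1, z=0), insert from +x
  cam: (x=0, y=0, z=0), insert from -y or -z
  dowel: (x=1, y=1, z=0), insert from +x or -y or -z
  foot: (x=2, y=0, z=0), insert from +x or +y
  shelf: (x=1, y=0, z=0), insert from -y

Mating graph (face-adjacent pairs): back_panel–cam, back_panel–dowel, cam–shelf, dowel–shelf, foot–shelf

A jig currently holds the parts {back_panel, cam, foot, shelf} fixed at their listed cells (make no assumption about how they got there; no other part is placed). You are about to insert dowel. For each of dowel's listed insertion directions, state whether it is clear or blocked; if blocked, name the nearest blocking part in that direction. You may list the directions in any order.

+x: ray from dowel(1, 1, 0) has no placed part ⇒ clear
-y: nearest on ray is shelf@(1, 0, 0) ⇒ blocked
-z: ray from dowel(1, 1, 0) has no placed part ⇒ clear

+x: clear; -y: blocked by shelf; -z: clear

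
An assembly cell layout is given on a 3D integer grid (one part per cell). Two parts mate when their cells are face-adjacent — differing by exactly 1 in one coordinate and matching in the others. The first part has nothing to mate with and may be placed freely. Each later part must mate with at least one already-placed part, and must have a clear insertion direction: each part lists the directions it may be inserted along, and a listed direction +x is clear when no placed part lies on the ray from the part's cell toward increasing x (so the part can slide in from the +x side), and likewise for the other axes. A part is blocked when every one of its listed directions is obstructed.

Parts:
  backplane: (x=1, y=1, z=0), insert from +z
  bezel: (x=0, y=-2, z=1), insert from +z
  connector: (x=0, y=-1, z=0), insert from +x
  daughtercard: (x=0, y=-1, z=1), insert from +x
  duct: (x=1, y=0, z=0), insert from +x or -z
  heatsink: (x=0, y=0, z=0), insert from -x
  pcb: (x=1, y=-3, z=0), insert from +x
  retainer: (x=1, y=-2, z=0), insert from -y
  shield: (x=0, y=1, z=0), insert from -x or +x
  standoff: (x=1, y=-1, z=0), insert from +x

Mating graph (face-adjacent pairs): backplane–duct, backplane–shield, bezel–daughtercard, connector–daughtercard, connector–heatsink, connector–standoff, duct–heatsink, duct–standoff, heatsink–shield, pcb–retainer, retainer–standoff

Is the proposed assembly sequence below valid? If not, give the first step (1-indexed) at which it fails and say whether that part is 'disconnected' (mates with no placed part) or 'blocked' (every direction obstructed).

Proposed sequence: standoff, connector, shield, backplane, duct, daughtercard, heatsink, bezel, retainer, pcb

Invalid at step 2 (blocked)

1. standoff@(1, -1, 0) [+x clear] — {standoff}
2. connector@(0, -1, 0) — +x all obstructed ⇒ blocked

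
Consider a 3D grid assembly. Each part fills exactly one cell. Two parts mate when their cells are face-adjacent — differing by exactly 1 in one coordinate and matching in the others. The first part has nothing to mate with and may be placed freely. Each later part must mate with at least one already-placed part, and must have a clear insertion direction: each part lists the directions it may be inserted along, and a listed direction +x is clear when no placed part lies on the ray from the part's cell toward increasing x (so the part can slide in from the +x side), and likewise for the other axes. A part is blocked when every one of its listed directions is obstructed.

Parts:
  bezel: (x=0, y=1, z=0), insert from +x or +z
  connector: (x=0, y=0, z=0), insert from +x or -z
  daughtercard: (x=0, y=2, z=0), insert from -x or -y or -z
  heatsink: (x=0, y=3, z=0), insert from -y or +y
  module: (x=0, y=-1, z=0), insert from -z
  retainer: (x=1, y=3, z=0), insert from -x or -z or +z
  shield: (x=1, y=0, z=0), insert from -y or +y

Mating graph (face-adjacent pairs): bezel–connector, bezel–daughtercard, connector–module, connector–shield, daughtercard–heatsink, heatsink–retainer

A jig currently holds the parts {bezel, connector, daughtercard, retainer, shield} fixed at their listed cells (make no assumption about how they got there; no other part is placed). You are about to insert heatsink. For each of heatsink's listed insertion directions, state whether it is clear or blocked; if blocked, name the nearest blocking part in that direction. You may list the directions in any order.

-y: nearest on ray is daughtercard@(0, 2, 0) ⇒ blocked
+y: ray from heatsink(0, 3, 0) has no placed part ⇒ clear

+y: clear; -y: blocked by daughtercard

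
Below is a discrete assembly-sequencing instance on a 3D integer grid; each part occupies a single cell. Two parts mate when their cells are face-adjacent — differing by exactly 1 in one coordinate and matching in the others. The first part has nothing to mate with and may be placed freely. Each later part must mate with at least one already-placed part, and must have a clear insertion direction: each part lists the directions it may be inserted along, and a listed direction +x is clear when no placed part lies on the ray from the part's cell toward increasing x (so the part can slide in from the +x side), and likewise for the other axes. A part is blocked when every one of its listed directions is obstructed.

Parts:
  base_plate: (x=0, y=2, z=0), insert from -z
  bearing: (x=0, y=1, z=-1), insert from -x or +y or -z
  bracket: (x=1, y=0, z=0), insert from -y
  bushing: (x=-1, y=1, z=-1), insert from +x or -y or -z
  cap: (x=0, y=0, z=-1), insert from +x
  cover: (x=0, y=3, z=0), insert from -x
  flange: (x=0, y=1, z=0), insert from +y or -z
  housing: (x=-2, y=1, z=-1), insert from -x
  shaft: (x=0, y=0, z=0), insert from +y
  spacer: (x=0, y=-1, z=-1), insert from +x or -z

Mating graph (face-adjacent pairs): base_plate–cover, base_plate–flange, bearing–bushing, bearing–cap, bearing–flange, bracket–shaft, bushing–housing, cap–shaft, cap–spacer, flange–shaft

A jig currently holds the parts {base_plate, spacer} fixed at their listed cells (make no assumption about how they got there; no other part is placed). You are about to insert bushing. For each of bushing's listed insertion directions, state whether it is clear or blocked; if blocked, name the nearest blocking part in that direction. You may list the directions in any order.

+x: ray from bushing(-1, 1, -1) has no placed part ⇒ clear
-y: ray from bushing(-1, 1, -1) has no placed part ⇒ clear
-z: ray from bushing(-1, 1, -1) has no placed part ⇒ clear

+x: clear; -y: clear; -z: clear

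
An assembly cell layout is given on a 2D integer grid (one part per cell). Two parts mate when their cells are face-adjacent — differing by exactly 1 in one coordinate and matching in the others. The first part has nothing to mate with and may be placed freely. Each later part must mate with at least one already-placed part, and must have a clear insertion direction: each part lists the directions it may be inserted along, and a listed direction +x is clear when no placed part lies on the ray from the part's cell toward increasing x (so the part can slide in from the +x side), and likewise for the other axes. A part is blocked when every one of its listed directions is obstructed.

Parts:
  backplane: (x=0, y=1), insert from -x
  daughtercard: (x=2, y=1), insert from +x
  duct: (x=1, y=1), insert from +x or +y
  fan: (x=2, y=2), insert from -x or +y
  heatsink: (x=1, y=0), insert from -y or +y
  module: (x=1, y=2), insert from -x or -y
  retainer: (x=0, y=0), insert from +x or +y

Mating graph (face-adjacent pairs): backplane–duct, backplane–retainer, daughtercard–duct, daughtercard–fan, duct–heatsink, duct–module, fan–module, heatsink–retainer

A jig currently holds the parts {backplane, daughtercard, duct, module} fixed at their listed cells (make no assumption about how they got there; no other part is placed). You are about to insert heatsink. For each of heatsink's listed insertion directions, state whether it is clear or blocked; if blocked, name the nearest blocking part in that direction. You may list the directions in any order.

+y: blocked by duct; -y: clear

-y: ray from heatsink(1, 0) has no placed part ⇒ clear
+y: nearest on ray is duct@(1, 1) ⇒ blocked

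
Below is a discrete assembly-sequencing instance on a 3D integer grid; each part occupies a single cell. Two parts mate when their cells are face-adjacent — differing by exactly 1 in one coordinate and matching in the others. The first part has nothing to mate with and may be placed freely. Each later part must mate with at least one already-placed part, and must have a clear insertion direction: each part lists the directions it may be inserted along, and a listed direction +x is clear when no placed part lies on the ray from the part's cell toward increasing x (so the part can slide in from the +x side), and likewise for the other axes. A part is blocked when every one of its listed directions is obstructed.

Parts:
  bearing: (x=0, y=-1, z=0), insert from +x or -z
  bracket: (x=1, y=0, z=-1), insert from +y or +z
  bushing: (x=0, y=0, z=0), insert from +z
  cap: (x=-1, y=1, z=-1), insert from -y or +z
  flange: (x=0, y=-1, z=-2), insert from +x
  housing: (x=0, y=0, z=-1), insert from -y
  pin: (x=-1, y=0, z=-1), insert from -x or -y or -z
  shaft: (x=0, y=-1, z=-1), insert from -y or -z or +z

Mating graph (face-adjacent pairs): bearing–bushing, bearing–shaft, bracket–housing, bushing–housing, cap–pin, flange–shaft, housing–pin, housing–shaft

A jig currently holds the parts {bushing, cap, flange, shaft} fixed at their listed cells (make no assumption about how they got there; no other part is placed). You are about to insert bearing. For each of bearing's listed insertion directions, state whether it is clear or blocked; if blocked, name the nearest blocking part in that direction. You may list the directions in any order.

+x: ray from bearing(0, -1, 0) has no placed part ⇒ clear
-z: nearest on ray is shaft@(0, -1, -1) ⇒ blocked

+x: clear; -z: blocked by shaft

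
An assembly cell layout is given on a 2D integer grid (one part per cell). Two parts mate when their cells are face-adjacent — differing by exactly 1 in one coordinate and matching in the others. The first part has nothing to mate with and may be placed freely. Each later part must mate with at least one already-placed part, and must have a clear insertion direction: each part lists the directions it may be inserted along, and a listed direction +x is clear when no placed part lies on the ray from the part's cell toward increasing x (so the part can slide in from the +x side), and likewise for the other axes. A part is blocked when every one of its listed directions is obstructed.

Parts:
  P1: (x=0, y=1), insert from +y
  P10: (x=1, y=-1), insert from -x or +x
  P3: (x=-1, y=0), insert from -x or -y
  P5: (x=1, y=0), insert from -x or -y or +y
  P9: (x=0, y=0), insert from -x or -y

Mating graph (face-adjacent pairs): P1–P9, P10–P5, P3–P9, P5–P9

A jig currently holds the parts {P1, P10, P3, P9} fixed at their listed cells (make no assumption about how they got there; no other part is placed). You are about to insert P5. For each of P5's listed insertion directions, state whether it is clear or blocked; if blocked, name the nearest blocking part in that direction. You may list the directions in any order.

-x: nearest on ray is P9@(0, 0) ⇒ blocked
-y: nearest on ray is P10@(1, -1) ⇒ blocked
+y: ray from P5(1, 0) has no placed part ⇒ clear

+y: clear; -x: blocked by P9; -y: blocked by P10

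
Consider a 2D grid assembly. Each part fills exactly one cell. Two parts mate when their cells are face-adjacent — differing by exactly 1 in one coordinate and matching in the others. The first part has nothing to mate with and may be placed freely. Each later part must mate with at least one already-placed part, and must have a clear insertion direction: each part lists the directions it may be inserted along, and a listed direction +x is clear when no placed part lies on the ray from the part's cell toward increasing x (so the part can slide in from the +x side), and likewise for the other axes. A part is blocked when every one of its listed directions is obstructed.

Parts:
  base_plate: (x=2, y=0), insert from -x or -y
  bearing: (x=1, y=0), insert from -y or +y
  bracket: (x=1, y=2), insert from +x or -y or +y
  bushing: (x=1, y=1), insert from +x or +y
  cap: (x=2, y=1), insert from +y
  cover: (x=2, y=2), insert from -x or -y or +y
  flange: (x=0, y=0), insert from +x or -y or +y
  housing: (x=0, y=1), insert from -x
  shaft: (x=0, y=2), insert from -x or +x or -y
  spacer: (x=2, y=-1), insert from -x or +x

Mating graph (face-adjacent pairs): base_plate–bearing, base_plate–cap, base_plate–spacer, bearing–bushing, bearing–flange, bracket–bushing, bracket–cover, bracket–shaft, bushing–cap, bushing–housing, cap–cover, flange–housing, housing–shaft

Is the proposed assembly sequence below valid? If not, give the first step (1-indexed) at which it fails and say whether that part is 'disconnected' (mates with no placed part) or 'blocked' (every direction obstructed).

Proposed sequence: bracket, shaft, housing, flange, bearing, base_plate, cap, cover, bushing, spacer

Invalid at step 9 (blocked)

1. bracket@(1, 2) [+x clear] — {bracket}
2. shaft@(0, 2) [-x clear] — {bracket, shaft}
3. housing@(0, 1) [-x clear] — {bracket, housing, shaft}
4. flange@(0, 0) [+x clear] — {bracket, flange, housing, shaft}
5. bearing@(1, 0) [-y clear] — {bearing, bracket, flange, housing, shaft}
6. base_plate@(2, 0) [-y clear] — {base_plate, bearing, bracket, flange, housing, shaft}
7. cap@(2, 1) [+y clear] — {base_plate, bearing, bracket, cap, flange, housing, shaft}
8. cover@(2, 2) [+y clear] — {base_plate, bearing, bracket, cap, cover, flange, housing, shaft}
9. bushing@(1, 1) — +x/+y all obstructed ⇒ blocked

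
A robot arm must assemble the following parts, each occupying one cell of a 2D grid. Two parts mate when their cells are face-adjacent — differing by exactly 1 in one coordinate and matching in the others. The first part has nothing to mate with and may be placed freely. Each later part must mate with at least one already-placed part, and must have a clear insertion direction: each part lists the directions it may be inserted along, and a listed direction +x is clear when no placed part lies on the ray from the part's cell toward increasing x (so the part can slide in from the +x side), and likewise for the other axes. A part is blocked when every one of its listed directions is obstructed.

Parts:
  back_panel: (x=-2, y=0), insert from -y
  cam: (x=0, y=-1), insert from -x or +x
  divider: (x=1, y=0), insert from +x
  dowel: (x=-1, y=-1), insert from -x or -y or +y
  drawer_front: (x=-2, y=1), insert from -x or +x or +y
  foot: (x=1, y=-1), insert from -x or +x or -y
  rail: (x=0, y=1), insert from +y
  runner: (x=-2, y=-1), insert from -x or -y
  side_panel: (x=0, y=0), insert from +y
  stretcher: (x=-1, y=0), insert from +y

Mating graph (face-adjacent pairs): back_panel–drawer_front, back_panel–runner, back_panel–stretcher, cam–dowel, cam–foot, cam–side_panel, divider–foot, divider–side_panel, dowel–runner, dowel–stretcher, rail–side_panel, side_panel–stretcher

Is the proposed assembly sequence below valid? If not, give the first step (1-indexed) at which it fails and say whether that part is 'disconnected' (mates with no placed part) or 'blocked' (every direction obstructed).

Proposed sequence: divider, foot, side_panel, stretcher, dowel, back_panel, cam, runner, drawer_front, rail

Invalid at step 7 (blocked)

1. divider@(1, 0) [+x clear] — {divider}
2. foot@(1, -1) [-x clear] — {divider, foot}
3. side_panel@(0, 0) [+y clear] — {divider, foot, side_panel}
4. stretcher@(-1, 0) [+y clear] — {divider, foot, side_panel, stretcher}
5. dowel@(-1, -1) [-x clear] — {divider, dowel, foot, side_panel, stretcher}
6. back_panel@(-2, 0) [-y clear] — {back_panel, divider, dowel, foot, side_panel, stretcher}
7. cam@(0, -1) — -x/+x all obstructed ⇒ blocked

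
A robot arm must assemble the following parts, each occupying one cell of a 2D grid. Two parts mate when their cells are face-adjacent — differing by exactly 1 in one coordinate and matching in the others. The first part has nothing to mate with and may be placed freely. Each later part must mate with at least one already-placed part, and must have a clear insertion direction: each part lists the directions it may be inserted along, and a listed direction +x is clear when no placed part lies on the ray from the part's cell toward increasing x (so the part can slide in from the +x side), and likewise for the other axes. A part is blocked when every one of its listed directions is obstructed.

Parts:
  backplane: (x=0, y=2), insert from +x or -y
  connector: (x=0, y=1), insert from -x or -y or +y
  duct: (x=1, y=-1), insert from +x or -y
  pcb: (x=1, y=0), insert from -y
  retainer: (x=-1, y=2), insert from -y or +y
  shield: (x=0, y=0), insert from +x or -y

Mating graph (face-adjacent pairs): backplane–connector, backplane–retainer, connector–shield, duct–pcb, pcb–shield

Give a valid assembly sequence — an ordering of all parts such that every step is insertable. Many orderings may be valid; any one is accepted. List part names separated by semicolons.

1. backplane@(0, 2) [+x clear] — {backplane}
2. connector@(0, 1) [-x clear] — {backplane, connector}
3. shield@(0, 0) [+x clear] — {backplane, connector, shield}
4. pcb@(1, 0) [-y clear] — {backplane, connector, pcb, shield}
5. duct@(1, -1) [+x clear] — {backplane, connector, duct, pcb, shield}
6. retainer@(-1, 2) [-y clear] — {backplane, connector, duct, pcb, retainer, shield}

backplane; connector; shield; pcb; duct; retainer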